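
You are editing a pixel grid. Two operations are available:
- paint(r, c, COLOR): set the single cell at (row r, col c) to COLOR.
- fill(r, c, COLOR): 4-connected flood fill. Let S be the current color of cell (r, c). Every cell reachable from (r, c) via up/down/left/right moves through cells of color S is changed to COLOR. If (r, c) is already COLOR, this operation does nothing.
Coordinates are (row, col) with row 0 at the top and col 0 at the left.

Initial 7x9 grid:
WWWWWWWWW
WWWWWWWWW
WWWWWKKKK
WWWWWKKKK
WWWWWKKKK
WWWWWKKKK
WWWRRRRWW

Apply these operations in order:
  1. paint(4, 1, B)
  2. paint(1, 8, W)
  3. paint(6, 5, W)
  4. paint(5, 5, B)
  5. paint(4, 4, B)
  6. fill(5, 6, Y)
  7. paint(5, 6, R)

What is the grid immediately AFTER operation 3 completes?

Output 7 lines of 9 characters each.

Answer: WWWWWWWWW
WWWWWWWWW
WWWWWKKKK
WWWWWKKKK
WBWWWKKKK
WWWWWKKKK
WWWRRWRWW

Derivation:
After op 1 paint(4,1,B):
WWWWWWWWW
WWWWWWWWW
WWWWWKKKK
WWWWWKKKK
WBWWWKKKK
WWWWWKKKK
WWWRRRRWW
After op 2 paint(1,8,W):
WWWWWWWWW
WWWWWWWWW
WWWWWKKKK
WWWWWKKKK
WBWWWKKKK
WWWWWKKKK
WWWRRRRWW
After op 3 paint(6,5,W):
WWWWWWWWW
WWWWWWWWW
WWWWWKKKK
WWWWWKKKK
WBWWWKKKK
WWWWWKKKK
WWWRRWRWW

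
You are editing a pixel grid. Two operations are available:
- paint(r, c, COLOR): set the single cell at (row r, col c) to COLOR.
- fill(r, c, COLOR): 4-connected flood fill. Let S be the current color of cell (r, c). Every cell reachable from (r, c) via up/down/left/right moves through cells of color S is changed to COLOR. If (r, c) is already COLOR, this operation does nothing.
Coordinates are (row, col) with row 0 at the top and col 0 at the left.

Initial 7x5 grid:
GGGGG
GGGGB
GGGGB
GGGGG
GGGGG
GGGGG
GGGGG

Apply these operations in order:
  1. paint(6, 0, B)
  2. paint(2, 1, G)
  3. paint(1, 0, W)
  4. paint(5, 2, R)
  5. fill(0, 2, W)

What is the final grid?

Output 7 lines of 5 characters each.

After op 1 paint(6,0,B):
GGGGG
GGGGB
GGGGB
GGGGG
GGGGG
GGGGG
BGGGG
After op 2 paint(2,1,G):
GGGGG
GGGGB
GGGGB
GGGGG
GGGGG
GGGGG
BGGGG
After op 3 paint(1,0,W):
GGGGG
WGGGB
GGGGB
GGGGG
GGGGG
GGGGG
BGGGG
After op 4 paint(5,2,R):
GGGGG
WGGGB
GGGGB
GGGGG
GGGGG
GGRGG
BGGGG
After op 5 fill(0,2,W) [30 cells changed]:
WWWWW
WWWWB
WWWWB
WWWWW
WWWWW
WWRWW
BWWWW

Answer: WWWWW
WWWWB
WWWWB
WWWWW
WWWWW
WWRWW
BWWWW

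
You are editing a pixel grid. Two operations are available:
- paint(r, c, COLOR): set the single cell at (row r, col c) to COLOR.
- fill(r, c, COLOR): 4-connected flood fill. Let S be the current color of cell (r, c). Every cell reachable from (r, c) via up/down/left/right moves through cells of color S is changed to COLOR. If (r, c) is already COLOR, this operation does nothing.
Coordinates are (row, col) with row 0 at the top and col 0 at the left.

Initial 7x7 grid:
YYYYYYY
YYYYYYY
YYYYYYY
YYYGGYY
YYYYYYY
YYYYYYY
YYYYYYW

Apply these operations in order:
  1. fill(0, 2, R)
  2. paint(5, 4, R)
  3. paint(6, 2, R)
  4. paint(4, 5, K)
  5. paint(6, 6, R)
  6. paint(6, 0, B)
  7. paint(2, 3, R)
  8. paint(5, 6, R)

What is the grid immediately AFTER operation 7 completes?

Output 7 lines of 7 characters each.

After op 1 fill(0,2,R) [46 cells changed]:
RRRRRRR
RRRRRRR
RRRRRRR
RRRGGRR
RRRRRRR
RRRRRRR
RRRRRRW
After op 2 paint(5,4,R):
RRRRRRR
RRRRRRR
RRRRRRR
RRRGGRR
RRRRRRR
RRRRRRR
RRRRRRW
After op 3 paint(6,2,R):
RRRRRRR
RRRRRRR
RRRRRRR
RRRGGRR
RRRRRRR
RRRRRRR
RRRRRRW
After op 4 paint(4,5,K):
RRRRRRR
RRRRRRR
RRRRRRR
RRRGGRR
RRRRRKR
RRRRRRR
RRRRRRW
After op 5 paint(6,6,R):
RRRRRRR
RRRRRRR
RRRRRRR
RRRGGRR
RRRRRKR
RRRRRRR
RRRRRRR
After op 6 paint(6,0,B):
RRRRRRR
RRRRRRR
RRRRRRR
RRRGGRR
RRRRRKR
RRRRRRR
BRRRRRR
After op 7 paint(2,3,R):
RRRRRRR
RRRRRRR
RRRRRRR
RRRGGRR
RRRRRKR
RRRRRRR
BRRRRRR

Answer: RRRRRRR
RRRRRRR
RRRRRRR
RRRGGRR
RRRRRKR
RRRRRRR
BRRRRRR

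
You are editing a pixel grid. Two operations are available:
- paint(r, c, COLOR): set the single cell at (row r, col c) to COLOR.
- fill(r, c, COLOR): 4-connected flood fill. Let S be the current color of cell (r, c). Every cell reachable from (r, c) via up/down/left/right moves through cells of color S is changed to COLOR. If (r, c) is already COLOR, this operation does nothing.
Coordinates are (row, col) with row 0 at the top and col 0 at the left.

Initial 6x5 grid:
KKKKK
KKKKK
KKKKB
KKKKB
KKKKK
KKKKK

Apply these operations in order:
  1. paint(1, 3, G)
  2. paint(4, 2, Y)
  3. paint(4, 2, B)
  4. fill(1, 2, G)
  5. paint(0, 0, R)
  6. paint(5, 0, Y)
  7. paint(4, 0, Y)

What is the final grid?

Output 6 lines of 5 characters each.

Answer: RGGGG
GGGGG
GGGGB
GGGGB
YGBGG
YGGGG

Derivation:
After op 1 paint(1,3,G):
KKKKK
KKKGK
KKKKB
KKKKB
KKKKK
KKKKK
After op 2 paint(4,2,Y):
KKKKK
KKKGK
KKKKB
KKKKB
KKYKK
KKKKK
After op 3 paint(4,2,B):
KKKKK
KKKGK
KKKKB
KKKKB
KKBKK
KKKKK
After op 4 fill(1,2,G) [26 cells changed]:
GGGGG
GGGGG
GGGGB
GGGGB
GGBGG
GGGGG
After op 5 paint(0,0,R):
RGGGG
GGGGG
GGGGB
GGGGB
GGBGG
GGGGG
After op 6 paint(5,0,Y):
RGGGG
GGGGG
GGGGB
GGGGB
GGBGG
YGGGG
After op 7 paint(4,0,Y):
RGGGG
GGGGG
GGGGB
GGGGB
YGBGG
YGGGG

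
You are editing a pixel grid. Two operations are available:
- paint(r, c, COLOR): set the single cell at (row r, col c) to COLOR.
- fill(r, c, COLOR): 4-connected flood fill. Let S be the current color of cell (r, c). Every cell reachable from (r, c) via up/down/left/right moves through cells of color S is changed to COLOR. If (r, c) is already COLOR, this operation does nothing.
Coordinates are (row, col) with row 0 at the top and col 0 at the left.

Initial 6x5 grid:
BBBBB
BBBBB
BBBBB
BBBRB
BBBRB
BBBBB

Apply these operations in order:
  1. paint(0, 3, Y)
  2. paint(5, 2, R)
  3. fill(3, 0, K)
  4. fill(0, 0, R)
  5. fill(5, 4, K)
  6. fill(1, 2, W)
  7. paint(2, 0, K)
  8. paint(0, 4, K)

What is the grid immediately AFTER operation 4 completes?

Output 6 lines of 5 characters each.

Answer: RRRYR
RRRRR
RRRRR
RRRRR
RRRRR
RRRRR

Derivation:
After op 1 paint(0,3,Y):
BBBYB
BBBBB
BBBBB
BBBRB
BBBRB
BBBBB
After op 2 paint(5,2,R):
BBBYB
BBBBB
BBBBB
BBBRB
BBBRB
BBRBB
After op 3 fill(3,0,K) [26 cells changed]:
KKKYK
KKKKK
KKKKK
KKKRK
KKKRK
KKRKK
After op 4 fill(0,0,R) [26 cells changed]:
RRRYR
RRRRR
RRRRR
RRRRR
RRRRR
RRRRR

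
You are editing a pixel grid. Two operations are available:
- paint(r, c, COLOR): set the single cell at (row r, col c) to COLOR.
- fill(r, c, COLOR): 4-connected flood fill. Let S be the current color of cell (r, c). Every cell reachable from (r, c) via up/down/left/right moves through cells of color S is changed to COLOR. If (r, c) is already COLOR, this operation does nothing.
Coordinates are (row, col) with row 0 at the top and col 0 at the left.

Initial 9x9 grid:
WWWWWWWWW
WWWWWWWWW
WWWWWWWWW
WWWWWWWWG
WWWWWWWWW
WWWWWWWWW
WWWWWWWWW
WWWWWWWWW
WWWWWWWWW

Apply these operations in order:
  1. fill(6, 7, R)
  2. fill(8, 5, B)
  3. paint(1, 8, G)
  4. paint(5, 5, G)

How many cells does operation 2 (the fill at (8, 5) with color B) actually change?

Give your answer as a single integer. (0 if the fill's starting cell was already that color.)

After op 1 fill(6,7,R) [80 cells changed]:
RRRRRRRRR
RRRRRRRRR
RRRRRRRRR
RRRRRRRRG
RRRRRRRRR
RRRRRRRRR
RRRRRRRRR
RRRRRRRRR
RRRRRRRRR
After op 2 fill(8,5,B) [80 cells changed]:
BBBBBBBBB
BBBBBBBBB
BBBBBBBBB
BBBBBBBBG
BBBBBBBBB
BBBBBBBBB
BBBBBBBBB
BBBBBBBBB
BBBBBBBBB

Answer: 80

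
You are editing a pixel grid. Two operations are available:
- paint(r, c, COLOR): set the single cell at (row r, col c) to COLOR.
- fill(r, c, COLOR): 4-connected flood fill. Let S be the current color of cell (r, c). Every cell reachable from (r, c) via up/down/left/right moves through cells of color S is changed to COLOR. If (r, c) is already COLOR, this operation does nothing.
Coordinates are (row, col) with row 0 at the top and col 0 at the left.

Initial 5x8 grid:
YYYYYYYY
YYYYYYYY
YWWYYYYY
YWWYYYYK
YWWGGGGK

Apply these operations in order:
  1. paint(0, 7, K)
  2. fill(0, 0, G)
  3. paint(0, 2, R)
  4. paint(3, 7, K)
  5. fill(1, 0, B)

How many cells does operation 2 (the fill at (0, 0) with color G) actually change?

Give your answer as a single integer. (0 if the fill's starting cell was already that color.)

After op 1 paint(0,7,K):
YYYYYYYK
YYYYYYYY
YWWYYYYY
YWWYYYYK
YWWGGGGK
After op 2 fill(0,0,G) [27 cells changed]:
GGGGGGGK
GGGGGGGG
GWWGGGGG
GWWGGGGK
GWWGGGGK

Answer: 27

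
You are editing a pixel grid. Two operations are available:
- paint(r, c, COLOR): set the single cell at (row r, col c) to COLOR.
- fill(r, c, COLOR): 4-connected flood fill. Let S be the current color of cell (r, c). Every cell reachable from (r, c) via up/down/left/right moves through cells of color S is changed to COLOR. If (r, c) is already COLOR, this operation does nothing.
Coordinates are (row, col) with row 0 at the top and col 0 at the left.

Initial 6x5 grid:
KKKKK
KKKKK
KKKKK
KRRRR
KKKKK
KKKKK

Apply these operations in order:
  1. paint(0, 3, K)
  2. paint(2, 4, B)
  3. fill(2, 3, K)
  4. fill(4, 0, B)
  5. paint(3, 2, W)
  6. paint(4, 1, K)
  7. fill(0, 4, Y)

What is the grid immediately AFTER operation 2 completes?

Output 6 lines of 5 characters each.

After op 1 paint(0,3,K):
KKKKK
KKKKK
KKKKK
KRRRR
KKKKK
KKKKK
After op 2 paint(2,4,B):
KKKKK
KKKKK
KKKKB
KRRRR
KKKKK
KKKKK

Answer: KKKKK
KKKKK
KKKKB
KRRRR
KKKKK
KKKKK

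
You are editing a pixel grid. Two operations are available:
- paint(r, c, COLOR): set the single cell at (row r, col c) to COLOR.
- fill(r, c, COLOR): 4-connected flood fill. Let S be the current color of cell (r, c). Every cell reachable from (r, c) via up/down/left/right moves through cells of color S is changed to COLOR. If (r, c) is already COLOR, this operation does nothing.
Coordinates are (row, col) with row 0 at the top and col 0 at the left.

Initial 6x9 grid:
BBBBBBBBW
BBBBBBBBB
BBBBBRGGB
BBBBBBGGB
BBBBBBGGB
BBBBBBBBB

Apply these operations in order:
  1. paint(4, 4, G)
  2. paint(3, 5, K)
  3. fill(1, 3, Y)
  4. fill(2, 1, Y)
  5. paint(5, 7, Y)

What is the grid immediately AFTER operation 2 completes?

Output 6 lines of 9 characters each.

After op 1 paint(4,4,G):
BBBBBBBBW
BBBBBBBBB
BBBBBRGGB
BBBBBBGGB
BBBBGBGGB
BBBBBBBBB
After op 2 paint(3,5,K):
BBBBBBBBW
BBBBBBBBB
BBBBBRGGB
BBBBBKGGB
BBBBGBGGB
BBBBBBBBB

Answer: BBBBBBBBW
BBBBBBBBB
BBBBBRGGB
BBBBBKGGB
BBBBGBGGB
BBBBBBBBB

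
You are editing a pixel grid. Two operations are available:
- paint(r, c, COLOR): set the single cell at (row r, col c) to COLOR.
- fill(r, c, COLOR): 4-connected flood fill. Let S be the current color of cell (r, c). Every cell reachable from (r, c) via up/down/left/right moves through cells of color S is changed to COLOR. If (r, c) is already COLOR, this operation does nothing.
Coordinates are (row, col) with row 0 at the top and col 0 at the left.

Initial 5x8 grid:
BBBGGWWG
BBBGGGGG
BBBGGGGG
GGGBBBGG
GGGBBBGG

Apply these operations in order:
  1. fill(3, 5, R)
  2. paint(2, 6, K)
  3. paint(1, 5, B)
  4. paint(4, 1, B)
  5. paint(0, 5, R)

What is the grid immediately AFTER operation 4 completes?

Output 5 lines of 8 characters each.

After op 1 fill(3,5,R) [6 cells changed]:
BBBGGWWG
BBBGGGGG
BBBGGGGG
GGGRRRGG
GGGRRRGG
After op 2 paint(2,6,K):
BBBGGWWG
BBBGGGGG
BBBGGGKG
GGGRRRGG
GGGRRRGG
After op 3 paint(1,5,B):
BBBGGWWG
BBBGGBGG
BBBGGGKG
GGGRRRGG
GGGRRRGG
After op 4 paint(4,1,B):
BBBGGWWG
BBBGGBGG
BBBGGGKG
GGGRRRGG
GBGRRRGG

Answer: BBBGGWWG
BBBGGBGG
BBBGGGKG
GGGRRRGG
GBGRRRGG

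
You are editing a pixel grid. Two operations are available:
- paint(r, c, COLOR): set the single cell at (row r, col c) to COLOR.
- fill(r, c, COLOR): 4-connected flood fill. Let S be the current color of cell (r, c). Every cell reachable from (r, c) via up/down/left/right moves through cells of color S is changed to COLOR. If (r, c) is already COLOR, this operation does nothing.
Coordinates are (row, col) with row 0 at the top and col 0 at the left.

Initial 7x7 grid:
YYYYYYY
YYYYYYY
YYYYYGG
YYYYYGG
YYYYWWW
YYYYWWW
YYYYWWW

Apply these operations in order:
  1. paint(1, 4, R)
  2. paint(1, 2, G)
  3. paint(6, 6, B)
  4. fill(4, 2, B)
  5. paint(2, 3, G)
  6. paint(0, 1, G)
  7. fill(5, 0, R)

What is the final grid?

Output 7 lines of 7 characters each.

After op 1 paint(1,4,R):
YYYYYYY
YYYYRYY
YYYYYGG
YYYYYGG
YYYYWWW
YYYYWWW
YYYYWWW
After op 2 paint(1,2,G):
YYYYYYY
YYGYRYY
YYYYYGG
YYYYYGG
YYYYWWW
YYYYWWW
YYYYWWW
After op 3 paint(6,6,B):
YYYYYYY
YYGYRYY
YYYYYGG
YYYYYGG
YYYYWWW
YYYYWWW
YYYYWWB
After op 4 fill(4,2,B) [34 cells changed]:
BBBBBBB
BBGBRBB
BBBBBGG
BBBBBGG
BBBBWWW
BBBBWWW
BBBBWWB
After op 5 paint(2,3,G):
BBBBBBB
BBGBRBB
BBBGBGG
BBBBBGG
BBBBWWW
BBBBWWW
BBBBWWB
After op 6 paint(0,1,G):
BGBBBBB
BBGBRBB
BBBGBGG
BBBBBGG
BBBBWWW
BBBBWWW
BBBBWWB
After op 7 fill(5,0,R) [24 cells changed]:
RGBBBBB
RRGBRBB
RRRGRGG
RRRRRGG
RRRRWWW
RRRRWWW
RRRRWWB

Answer: RGBBBBB
RRGBRBB
RRRGRGG
RRRRRGG
RRRRWWW
RRRRWWW
RRRRWWB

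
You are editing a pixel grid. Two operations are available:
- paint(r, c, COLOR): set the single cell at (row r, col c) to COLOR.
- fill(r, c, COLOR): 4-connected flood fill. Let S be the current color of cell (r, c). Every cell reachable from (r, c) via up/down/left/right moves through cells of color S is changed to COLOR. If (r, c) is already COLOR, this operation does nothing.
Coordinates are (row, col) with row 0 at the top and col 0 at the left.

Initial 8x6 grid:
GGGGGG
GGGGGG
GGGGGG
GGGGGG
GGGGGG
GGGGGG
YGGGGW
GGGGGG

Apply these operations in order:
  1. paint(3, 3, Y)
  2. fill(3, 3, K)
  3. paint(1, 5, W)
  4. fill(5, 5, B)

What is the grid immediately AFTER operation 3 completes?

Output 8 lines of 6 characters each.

After op 1 paint(3,3,Y):
GGGGGG
GGGGGG
GGGGGG
GGGYGG
GGGGGG
GGGGGG
YGGGGW
GGGGGG
After op 2 fill(3,3,K) [1 cells changed]:
GGGGGG
GGGGGG
GGGGGG
GGGKGG
GGGGGG
GGGGGG
YGGGGW
GGGGGG
After op 3 paint(1,5,W):
GGGGGG
GGGGGW
GGGGGG
GGGKGG
GGGGGG
GGGGGG
YGGGGW
GGGGGG

Answer: GGGGGG
GGGGGW
GGGGGG
GGGKGG
GGGGGG
GGGGGG
YGGGGW
GGGGGG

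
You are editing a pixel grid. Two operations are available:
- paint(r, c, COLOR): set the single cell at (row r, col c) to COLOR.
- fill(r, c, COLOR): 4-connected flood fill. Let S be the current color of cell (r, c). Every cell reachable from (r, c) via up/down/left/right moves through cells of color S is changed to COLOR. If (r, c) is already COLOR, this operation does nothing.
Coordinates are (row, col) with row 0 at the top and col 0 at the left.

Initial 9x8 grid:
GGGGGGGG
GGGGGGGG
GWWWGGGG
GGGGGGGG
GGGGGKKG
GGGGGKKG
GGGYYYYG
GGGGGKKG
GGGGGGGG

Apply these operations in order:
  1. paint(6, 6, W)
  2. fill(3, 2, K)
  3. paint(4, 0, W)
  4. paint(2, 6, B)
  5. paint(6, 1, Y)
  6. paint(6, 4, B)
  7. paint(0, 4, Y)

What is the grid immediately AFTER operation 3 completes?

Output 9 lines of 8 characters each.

Answer: KKKKKKKK
KKKKKKKK
KWWWKKKK
KKKKKKKK
WKKKKKKK
KKKKKKKK
KKKYYYWK
KKKKKKKK
KKKKKKKK

Derivation:
After op 1 paint(6,6,W):
GGGGGGGG
GGGGGGGG
GWWWGGGG
GGGGGGGG
GGGGGKKG
GGGGGKKG
GGGYYYWG
GGGGGKKG
GGGGGGGG
After op 2 fill(3,2,K) [59 cells changed]:
KKKKKKKK
KKKKKKKK
KWWWKKKK
KKKKKKKK
KKKKKKKK
KKKKKKKK
KKKYYYWK
KKKKKKKK
KKKKKKKK
After op 3 paint(4,0,W):
KKKKKKKK
KKKKKKKK
KWWWKKKK
KKKKKKKK
WKKKKKKK
KKKKKKKK
KKKYYYWK
KKKKKKKK
KKKKKKKK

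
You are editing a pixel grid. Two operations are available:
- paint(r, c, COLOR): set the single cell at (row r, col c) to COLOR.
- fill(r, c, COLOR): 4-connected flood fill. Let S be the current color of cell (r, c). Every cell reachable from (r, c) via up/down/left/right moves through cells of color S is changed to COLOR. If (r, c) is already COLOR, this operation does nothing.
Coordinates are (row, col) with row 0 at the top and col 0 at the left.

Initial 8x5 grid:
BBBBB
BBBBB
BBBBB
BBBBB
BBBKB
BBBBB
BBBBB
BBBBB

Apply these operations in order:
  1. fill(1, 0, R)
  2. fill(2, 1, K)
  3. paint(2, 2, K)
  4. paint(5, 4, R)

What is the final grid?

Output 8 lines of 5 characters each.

After op 1 fill(1,0,R) [39 cells changed]:
RRRRR
RRRRR
RRRRR
RRRRR
RRRKR
RRRRR
RRRRR
RRRRR
After op 2 fill(2,1,K) [39 cells changed]:
KKKKK
KKKKK
KKKKK
KKKKK
KKKKK
KKKKK
KKKKK
KKKKK
After op 3 paint(2,2,K):
KKKKK
KKKKK
KKKKK
KKKKK
KKKKK
KKKKK
KKKKK
KKKKK
After op 4 paint(5,4,R):
KKKKK
KKKKK
KKKKK
KKKKK
KKKKK
KKKKR
KKKKK
KKKKK

Answer: KKKKK
KKKKK
KKKKK
KKKKK
KKKKK
KKKKR
KKKKK
KKKKK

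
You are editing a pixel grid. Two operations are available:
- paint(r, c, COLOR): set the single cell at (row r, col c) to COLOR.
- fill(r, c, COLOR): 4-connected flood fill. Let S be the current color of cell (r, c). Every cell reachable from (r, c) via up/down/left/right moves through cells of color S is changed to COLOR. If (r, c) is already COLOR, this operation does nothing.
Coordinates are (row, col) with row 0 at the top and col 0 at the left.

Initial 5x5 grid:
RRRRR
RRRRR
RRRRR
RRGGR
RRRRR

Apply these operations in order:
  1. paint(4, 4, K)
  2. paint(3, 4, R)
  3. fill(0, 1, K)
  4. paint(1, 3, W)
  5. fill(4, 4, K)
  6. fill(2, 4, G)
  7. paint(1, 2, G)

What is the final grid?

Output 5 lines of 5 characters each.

After op 1 paint(4,4,K):
RRRRR
RRRRR
RRRRR
RRGGR
RRRRK
After op 2 paint(3,4,R):
RRRRR
RRRRR
RRRRR
RRGGR
RRRRK
After op 3 fill(0,1,K) [22 cells changed]:
KKKKK
KKKKK
KKKKK
KKGGK
KKKKK
After op 4 paint(1,3,W):
KKKKK
KKKWK
KKKKK
KKGGK
KKKKK
After op 5 fill(4,4,K) [0 cells changed]:
KKKKK
KKKWK
KKKKK
KKGGK
KKKKK
After op 6 fill(2,4,G) [22 cells changed]:
GGGGG
GGGWG
GGGGG
GGGGG
GGGGG
After op 7 paint(1,2,G):
GGGGG
GGGWG
GGGGG
GGGGG
GGGGG

Answer: GGGGG
GGGWG
GGGGG
GGGGG
GGGGG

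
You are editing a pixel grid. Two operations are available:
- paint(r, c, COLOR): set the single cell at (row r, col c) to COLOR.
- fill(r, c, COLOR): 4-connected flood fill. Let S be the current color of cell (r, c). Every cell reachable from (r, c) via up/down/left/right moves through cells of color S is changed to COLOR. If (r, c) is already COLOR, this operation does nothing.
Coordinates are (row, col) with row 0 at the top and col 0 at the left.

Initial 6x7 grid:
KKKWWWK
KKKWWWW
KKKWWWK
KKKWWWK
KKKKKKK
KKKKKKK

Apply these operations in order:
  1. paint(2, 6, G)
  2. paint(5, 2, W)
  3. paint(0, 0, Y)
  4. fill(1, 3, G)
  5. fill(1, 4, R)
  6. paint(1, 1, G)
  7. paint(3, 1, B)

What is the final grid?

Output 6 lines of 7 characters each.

Answer: YKKRRRK
KGKRRRR
KKKRRRR
KBKRRRK
KKKKKKK
KKWKKKK

Derivation:
After op 1 paint(2,6,G):
KKKWWWK
KKKWWWW
KKKWWWG
KKKWWWK
KKKKKKK
KKKKKKK
After op 2 paint(5,2,W):
KKKWWWK
KKKWWWW
KKKWWWG
KKKWWWK
KKKKKKK
KKWKKKK
After op 3 paint(0,0,Y):
YKKWWWK
KKKWWWW
KKKWWWG
KKKWWWK
KKKKKKK
KKWKKKK
After op 4 fill(1,3,G) [13 cells changed]:
YKKGGGK
KKKGGGG
KKKGGGG
KKKGGGK
KKKKKKK
KKWKKKK
After op 5 fill(1,4,R) [14 cells changed]:
YKKRRRK
KKKRRRR
KKKRRRR
KKKRRRK
KKKKKKK
KKWKKKK
After op 6 paint(1,1,G):
YKKRRRK
KGKRRRR
KKKRRRR
KKKRRRK
KKKKKKK
KKWKKKK
After op 7 paint(3,1,B):
YKKRRRK
KGKRRRR
KKKRRRR
KBKRRRK
KKKKKKK
KKWKKKK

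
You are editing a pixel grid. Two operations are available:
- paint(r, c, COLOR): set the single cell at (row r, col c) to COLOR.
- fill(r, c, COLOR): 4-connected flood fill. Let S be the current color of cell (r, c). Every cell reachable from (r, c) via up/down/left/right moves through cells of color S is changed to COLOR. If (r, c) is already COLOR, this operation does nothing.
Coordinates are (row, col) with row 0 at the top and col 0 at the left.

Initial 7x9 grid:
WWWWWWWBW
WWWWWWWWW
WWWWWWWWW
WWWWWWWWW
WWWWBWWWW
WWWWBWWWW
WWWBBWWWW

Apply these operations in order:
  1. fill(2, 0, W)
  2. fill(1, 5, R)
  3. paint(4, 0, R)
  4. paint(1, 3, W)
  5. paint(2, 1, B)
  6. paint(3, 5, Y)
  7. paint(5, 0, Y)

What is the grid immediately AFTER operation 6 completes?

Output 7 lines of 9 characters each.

After op 1 fill(2,0,W) [0 cells changed]:
WWWWWWWBW
WWWWWWWWW
WWWWWWWWW
WWWWWWWWW
WWWWBWWWW
WWWWBWWWW
WWWBBWWWW
After op 2 fill(1,5,R) [58 cells changed]:
RRRRRRRBR
RRRRRRRRR
RRRRRRRRR
RRRRRRRRR
RRRRBRRRR
RRRRBRRRR
RRRBBRRRR
After op 3 paint(4,0,R):
RRRRRRRBR
RRRRRRRRR
RRRRRRRRR
RRRRRRRRR
RRRRBRRRR
RRRRBRRRR
RRRBBRRRR
After op 4 paint(1,3,W):
RRRRRRRBR
RRRWRRRRR
RRRRRRRRR
RRRRRRRRR
RRRRBRRRR
RRRRBRRRR
RRRBBRRRR
After op 5 paint(2,1,B):
RRRRRRRBR
RRRWRRRRR
RBRRRRRRR
RRRRRRRRR
RRRRBRRRR
RRRRBRRRR
RRRBBRRRR
After op 6 paint(3,5,Y):
RRRRRRRBR
RRRWRRRRR
RBRRRRRRR
RRRRRYRRR
RRRRBRRRR
RRRRBRRRR
RRRBBRRRR

Answer: RRRRRRRBR
RRRWRRRRR
RBRRRRRRR
RRRRRYRRR
RRRRBRRRR
RRRRBRRRR
RRRBBRRRR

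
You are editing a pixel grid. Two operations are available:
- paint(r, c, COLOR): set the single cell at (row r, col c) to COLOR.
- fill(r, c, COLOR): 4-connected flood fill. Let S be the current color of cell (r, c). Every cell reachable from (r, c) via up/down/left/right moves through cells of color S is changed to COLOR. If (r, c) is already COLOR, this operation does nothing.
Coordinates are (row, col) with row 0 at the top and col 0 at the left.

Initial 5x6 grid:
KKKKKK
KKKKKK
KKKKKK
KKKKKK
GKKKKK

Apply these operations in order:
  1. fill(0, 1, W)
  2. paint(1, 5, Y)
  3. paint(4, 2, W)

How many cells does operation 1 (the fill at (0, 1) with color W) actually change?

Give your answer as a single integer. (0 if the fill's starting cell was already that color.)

After op 1 fill(0,1,W) [29 cells changed]:
WWWWWW
WWWWWW
WWWWWW
WWWWWW
GWWWWW

Answer: 29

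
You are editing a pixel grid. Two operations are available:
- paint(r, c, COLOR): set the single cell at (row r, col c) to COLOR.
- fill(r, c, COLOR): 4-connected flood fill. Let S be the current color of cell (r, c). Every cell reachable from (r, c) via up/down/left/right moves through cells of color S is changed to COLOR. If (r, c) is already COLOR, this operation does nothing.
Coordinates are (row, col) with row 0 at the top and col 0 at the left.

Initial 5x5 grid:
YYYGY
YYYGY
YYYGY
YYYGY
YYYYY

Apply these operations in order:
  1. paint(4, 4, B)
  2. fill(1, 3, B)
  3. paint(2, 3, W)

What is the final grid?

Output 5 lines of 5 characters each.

Answer: YYYBY
YYYBY
YYYWY
YYYBY
YYYYB

Derivation:
After op 1 paint(4,4,B):
YYYGY
YYYGY
YYYGY
YYYGY
YYYYB
After op 2 fill(1,3,B) [4 cells changed]:
YYYBY
YYYBY
YYYBY
YYYBY
YYYYB
After op 3 paint(2,3,W):
YYYBY
YYYBY
YYYWY
YYYBY
YYYYB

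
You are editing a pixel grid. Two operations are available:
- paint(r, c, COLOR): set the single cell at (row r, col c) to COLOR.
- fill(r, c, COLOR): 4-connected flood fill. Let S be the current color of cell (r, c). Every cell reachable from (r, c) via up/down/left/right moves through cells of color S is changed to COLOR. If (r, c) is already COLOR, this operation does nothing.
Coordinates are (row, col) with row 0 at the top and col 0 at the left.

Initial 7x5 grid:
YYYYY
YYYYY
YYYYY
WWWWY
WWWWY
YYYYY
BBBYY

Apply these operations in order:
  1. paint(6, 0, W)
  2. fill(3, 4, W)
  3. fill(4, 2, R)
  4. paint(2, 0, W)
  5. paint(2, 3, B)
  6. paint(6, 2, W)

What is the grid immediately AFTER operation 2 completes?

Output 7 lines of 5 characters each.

Answer: WWWWW
WWWWW
WWWWW
WWWWW
WWWWW
WWWWW
WBBWW

Derivation:
After op 1 paint(6,0,W):
YYYYY
YYYYY
YYYYY
WWWWY
WWWWY
YYYYY
WBBYY
After op 2 fill(3,4,W) [24 cells changed]:
WWWWW
WWWWW
WWWWW
WWWWW
WWWWW
WWWWW
WBBWW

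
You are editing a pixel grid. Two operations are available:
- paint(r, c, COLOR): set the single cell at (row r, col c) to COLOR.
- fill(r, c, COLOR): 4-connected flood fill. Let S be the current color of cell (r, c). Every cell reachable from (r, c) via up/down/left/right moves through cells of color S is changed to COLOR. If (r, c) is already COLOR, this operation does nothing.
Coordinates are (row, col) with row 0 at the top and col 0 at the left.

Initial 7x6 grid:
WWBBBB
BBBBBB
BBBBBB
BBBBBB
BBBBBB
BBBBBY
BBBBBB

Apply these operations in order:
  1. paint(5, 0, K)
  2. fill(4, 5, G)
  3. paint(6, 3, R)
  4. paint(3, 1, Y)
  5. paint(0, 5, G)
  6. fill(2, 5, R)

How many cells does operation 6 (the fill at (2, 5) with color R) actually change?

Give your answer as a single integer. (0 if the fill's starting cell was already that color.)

After op 1 paint(5,0,K):
WWBBBB
BBBBBB
BBBBBB
BBBBBB
BBBBBB
KBBBBY
BBBBBB
After op 2 fill(4,5,G) [38 cells changed]:
WWGGGG
GGGGGG
GGGGGG
GGGGGG
GGGGGG
KGGGGY
GGGGGG
After op 3 paint(6,3,R):
WWGGGG
GGGGGG
GGGGGG
GGGGGG
GGGGGG
KGGGGY
GGGRGG
After op 4 paint(3,1,Y):
WWGGGG
GGGGGG
GGGGGG
GYGGGG
GGGGGG
KGGGGY
GGGRGG
After op 5 paint(0,5,G):
WWGGGG
GGGGGG
GGGGGG
GYGGGG
GGGGGG
KGGGGY
GGGRGG
After op 6 fill(2,5,R) [36 cells changed]:
WWRRRR
RRRRRR
RRRRRR
RYRRRR
RRRRRR
KRRRRY
RRRRRR

Answer: 36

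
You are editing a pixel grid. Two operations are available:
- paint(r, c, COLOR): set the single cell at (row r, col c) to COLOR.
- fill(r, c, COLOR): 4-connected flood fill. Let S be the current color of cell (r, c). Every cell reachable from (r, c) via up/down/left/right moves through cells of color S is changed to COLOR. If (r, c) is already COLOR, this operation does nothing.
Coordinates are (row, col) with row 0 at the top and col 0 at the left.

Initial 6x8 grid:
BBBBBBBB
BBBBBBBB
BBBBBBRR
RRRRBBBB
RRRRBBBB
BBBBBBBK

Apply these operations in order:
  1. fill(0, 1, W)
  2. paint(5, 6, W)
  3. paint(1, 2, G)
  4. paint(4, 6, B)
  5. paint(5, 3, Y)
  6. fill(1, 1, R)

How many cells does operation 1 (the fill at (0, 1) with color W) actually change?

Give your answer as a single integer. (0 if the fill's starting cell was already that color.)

After op 1 fill(0,1,W) [37 cells changed]:
WWWWWWWW
WWWWWWWW
WWWWWWRR
RRRRWWWW
RRRRWWWW
WWWWWWWK

Answer: 37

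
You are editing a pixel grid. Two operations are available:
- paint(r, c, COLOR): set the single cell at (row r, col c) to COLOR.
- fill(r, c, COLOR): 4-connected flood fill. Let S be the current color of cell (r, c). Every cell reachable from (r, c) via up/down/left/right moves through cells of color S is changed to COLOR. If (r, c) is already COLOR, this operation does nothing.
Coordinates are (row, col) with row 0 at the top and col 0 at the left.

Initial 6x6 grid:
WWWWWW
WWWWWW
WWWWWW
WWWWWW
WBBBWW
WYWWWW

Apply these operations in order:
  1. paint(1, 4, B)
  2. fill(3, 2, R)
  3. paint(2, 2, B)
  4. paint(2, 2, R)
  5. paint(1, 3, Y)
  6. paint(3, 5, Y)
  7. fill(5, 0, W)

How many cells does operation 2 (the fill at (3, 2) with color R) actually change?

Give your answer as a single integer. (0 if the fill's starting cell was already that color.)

After op 1 paint(1,4,B):
WWWWWW
WWWWBW
WWWWWW
WWWWWW
WBBBWW
WYWWWW
After op 2 fill(3,2,R) [31 cells changed]:
RRRRRR
RRRRBR
RRRRRR
RRRRRR
RBBBRR
RYRRRR

Answer: 31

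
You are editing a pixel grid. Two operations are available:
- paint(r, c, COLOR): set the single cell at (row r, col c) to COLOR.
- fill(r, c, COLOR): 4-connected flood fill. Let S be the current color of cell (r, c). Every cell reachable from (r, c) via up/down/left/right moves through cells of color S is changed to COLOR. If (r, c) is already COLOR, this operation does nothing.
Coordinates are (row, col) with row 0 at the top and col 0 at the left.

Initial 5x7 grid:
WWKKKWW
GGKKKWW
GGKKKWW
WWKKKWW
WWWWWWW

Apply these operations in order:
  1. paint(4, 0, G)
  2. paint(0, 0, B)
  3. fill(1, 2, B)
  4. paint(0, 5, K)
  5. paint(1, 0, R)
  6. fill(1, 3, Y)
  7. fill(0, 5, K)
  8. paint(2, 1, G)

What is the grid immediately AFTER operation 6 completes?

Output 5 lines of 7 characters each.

Answer: BWYYYKW
RGYYYWW
GGYYYWW
WWYYYWW
GWWWWWW

Derivation:
After op 1 paint(4,0,G):
WWKKKWW
GGKKKWW
GGKKKWW
WWKKKWW
GWWWWWW
After op 2 paint(0,0,B):
BWKKKWW
GGKKKWW
GGKKKWW
WWKKKWW
GWWWWWW
After op 3 fill(1,2,B) [12 cells changed]:
BWBBBWW
GGBBBWW
GGBBBWW
WWBBBWW
GWWWWWW
After op 4 paint(0,5,K):
BWBBBKW
GGBBBWW
GGBBBWW
WWBBBWW
GWWWWWW
After op 5 paint(1,0,R):
BWBBBKW
RGBBBWW
GGBBBWW
WWBBBWW
GWWWWWW
After op 6 fill(1,3,Y) [12 cells changed]:
BWYYYKW
RGYYYWW
GGYYYWW
WWYYYWW
GWWWWWW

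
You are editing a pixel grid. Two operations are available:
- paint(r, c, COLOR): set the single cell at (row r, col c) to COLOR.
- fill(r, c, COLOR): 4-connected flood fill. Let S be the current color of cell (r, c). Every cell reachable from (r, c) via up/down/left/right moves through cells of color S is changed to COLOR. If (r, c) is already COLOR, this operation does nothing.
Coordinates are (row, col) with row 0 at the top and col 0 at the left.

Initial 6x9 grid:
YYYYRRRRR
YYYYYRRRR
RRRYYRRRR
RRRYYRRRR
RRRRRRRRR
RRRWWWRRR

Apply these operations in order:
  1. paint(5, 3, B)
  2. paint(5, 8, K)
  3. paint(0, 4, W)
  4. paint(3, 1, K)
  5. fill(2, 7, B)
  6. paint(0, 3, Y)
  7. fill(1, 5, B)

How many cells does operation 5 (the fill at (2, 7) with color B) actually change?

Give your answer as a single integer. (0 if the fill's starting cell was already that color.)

After op 1 paint(5,3,B):
YYYYRRRRR
YYYYYRRRR
RRRYYRRRR
RRRYYRRRR
RRRRRRRRR
RRRBWWRRR
After op 2 paint(5,8,K):
YYYYRRRRR
YYYYYRRRR
RRRYYRRRR
RRRYYRRRR
RRRRRRRRR
RRRBWWRRK
After op 3 paint(0,4,W):
YYYYWRRRR
YYYYYRRRR
RRRYYRRRR
RRRYYRRRR
RRRRRRRRR
RRRBWWRRK
After op 4 paint(3,1,K):
YYYYWRRRR
YYYYYRRRR
RRRYYRRRR
RKRYYRRRR
RRRRRRRRR
RRRBWWRRK
After op 5 fill(2,7,B) [35 cells changed]:
YYYYWBBBB
YYYYYBBBB
BBBYYBBBB
BKBYYBBBB
BBBBBBBBB
BBBBWWBBK

Answer: 35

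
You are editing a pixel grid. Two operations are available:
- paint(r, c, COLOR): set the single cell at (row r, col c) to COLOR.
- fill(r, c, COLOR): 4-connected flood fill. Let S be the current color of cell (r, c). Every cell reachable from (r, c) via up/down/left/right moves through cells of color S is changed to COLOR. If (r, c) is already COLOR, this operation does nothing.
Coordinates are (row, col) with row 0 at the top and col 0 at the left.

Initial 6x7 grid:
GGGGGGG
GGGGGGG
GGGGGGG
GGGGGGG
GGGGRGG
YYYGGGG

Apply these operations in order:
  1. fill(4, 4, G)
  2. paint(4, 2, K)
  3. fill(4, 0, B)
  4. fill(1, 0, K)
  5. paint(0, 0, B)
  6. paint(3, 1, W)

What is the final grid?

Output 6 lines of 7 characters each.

After op 1 fill(4,4,G) [1 cells changed]:
GGGGGGG
GGGGGGG
GGGGGGG
GGGGGGG
GGGGGGG
YYYGGGG
After op 2 paint(4,2,K):
GGGGGGG
GGGGGGG
GGGGGGG
GGGGGGG
GGKGGGG
YYYGGGG
After op 3 fill(4,0,B) [38 cells changed]:
BBBBBBB
BBBBBBB
BBBBBBB
BBBBBBB
BBKBBBB
YYYBBBB
After op 4 fill(1,0,K) [38 cells changed]:
KKKKKKK
KKKKKKK
KKKKKKK
KKKKKKK
KKKKKKK
YYYKKKK
After op 5 paint(0,0,B):
BKKKKKK
KKKKKKK
KKKKKKK
KKKKKKK
KKKKKKK
YYYKKKK
After op 6 paint(3,1,W):
BKKKKKK
KKKKKKK
KKKKKKK
KWKKKKK
KKKKKKK
YYYKKKK

Answer: BKKKKKK
KKKKKKK
KKKKKKK
KWKKKKK
KKKKKKK
YYYKKKK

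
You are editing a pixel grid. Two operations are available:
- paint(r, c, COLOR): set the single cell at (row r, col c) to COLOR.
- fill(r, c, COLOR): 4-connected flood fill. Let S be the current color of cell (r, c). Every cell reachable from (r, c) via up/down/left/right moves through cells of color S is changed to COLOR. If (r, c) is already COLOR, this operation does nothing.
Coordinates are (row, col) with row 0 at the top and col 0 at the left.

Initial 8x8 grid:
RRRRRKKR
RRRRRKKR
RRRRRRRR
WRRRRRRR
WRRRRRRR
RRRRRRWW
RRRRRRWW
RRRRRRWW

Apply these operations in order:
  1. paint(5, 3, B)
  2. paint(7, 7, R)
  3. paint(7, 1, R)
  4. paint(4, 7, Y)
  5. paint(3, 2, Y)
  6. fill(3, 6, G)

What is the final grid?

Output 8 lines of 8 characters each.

Answer: GGGGGKKG
GGGGGKKG
GGGGGGGG
WGYGGGGG
WGGGGGGY
GGGBGGWW
GGGGGGWW
GGGGGGWR

Derivation:
After op 1 paint(5,3,B):
RRRRRKKR
RRRRRKKR
RRRRRRRR
WRRRRRRR
WRRRRRRR
RRRBRRWW
RRRRRRWW
RRRRRRWW
After op 2 paint(7,7,R):
RRRRRKKR
RRRRRKKR
RRRRRRRR
WRRRRRRR
WRRRRRRR
RRRBRRWW
RRRRRRWW
RRRRRRWR
After op 3 paint(7,1,R):
RRRRRKKR
RRRRRKKR
RRRRRRRR
WRRRRRRR
WRRRRRRR
RRRBRRWW
RRRRRRWW
RRRRRRWR
After op 4 paint(4,7,Y):
RRRRRKKR
RRRRRKKR
RRRRRRRR
WRRRRRRR
WRRRRRRY
RRRBRRWW
RRRRRRWW
RRRRRRWR
After op 5 paint(3,2,Y):
RRRRRKKR
RRRRRKKR
RRRRRRRR
WRYRRRRR
WRRRRRRY
RRRBRRWW
RRRRRRWW
RRRRRRWR
After op 6 fill(3,6,G) [49 cells changed]:
GGGGGKKG
GGGGGKKG
GGGGGGGG
WGYGGGGG
WGGGGGGY
GGGBGGWW
GGGGGGWW
GGGGGGWR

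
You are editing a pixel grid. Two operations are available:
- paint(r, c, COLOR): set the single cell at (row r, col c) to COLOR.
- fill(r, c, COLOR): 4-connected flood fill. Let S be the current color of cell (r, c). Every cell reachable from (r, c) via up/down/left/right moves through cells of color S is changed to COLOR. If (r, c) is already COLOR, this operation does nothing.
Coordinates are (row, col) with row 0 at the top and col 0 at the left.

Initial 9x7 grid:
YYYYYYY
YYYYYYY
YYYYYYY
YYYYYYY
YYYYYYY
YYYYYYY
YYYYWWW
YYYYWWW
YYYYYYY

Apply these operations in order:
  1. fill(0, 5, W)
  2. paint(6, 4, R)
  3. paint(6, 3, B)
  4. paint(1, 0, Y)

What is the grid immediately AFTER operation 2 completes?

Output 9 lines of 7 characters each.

Answer: WWWWWWW
WWWWWWW
WWWWWWW
WWWWWWW
WWWWWWW
WWWWWWW
WWWWRWW
WWWWWWW
WWWWWWW

Derivation:
After op 1 fill(0,5,W) [57 cells changed]:
WWWWWWW
WWWWWWW
WWWWWWW
WWWWWWW
WWWWWWW
WWWWWWW
WWWWWWW
WWWWWWW
WWWWWWW
After op 2 paint(6,4,R):
WWWWWWW
WWWWWWW
WWWWWWW
WWWWWWW
WWWWWWW
WWWWWWW
WWWWRWW
WWWWWWW
WWWWWWW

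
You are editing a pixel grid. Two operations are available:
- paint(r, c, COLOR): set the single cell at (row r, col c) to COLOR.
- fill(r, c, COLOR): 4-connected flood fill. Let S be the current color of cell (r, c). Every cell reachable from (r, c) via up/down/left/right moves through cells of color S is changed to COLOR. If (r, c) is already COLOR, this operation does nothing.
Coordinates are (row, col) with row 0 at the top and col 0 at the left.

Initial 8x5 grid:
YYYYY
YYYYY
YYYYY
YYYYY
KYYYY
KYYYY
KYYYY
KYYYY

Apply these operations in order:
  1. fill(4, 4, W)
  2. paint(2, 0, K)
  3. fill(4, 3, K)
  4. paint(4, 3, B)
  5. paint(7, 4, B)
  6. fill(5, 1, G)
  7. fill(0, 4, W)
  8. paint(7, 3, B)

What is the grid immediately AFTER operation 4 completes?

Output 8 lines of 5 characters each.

Answer: KKKKK
KKKKK
KKKKK
KKKKK
KKKBK
KKKKK
KKKKK
KKKKK

Derivation:
After op 1 fill(4,4,W) [36 cells changed]:
WWWWW
WWWWW
WWWWW
WWWWW
KWWWW
KWWWW
KWWWW
KWWWW
After op 2 paint(2,0,K):
WWWWW
WWWWW
KWWWW
WWWWW
KWWWW
KWWWW
KWWWW
KWWWW
After op 3 fill(4,3,K) [35 cells changed]:
KKKKK
KKKKK
KKKKK
KKKKK
KKKKK
KKKKK
KKKKK
KKKKK
After op 4 paint(4,3,B):
KKKKK
KKKKK
KKKKK
KKKKK
KKKBK
KKKKK
KKKKK
KKKKK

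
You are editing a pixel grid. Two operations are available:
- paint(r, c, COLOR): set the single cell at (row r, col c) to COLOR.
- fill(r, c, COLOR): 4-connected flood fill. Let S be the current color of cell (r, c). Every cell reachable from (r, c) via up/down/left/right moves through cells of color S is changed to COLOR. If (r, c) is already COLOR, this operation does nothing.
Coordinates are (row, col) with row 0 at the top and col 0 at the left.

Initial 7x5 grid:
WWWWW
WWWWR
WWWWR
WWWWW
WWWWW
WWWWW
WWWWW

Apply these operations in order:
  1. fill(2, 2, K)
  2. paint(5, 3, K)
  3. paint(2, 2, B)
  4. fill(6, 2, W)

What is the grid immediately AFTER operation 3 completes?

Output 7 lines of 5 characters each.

Answer: KKKKK
KKKKR
KKBKR
KKKKK
KKKKK
KKKKK
KKKKK

Derivation:
After op 1 fill(2,2,K) [33 cells changed]:
KKKKK
KKKKR
KKKKR
KKKKK
KKKKK
KKKKK
KKKKK
After op 2 paint(5,3,K):
KKKKK
KKKKR
KKKKR
KKKKK
KKKKK
KKKKK
KKKKK
After op 3 paint(2,2,B):
KKKKK
KKKKR
KKBKR
KKKKK
KKKKK
KKKKK
KKKKK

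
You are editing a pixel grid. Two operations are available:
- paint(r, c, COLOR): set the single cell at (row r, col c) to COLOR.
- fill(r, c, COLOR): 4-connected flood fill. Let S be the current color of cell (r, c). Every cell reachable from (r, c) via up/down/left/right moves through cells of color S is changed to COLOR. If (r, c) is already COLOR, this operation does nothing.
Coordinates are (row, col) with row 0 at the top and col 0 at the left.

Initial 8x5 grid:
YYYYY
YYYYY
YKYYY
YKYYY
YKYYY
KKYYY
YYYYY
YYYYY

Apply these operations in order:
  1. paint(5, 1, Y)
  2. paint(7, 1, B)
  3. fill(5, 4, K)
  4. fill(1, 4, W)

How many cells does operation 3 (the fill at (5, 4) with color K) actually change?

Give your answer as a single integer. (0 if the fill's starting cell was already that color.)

After op 1 paint(5,1,Y):
YYYYY
YYYYY
YKYYY
YKYYY
YKYYY
KYYYY
YYYYY
YYYYY
After op 2 paint(7,1,B):
YYYYY
YYYYY
YKYYY
YKYYY
YKYYY
KYYYY
YYYYY
YBYYY
After op 3 fill(5,4,K) [35 cells changed]:
KKKKK
KKKKK
KKKKK
KKKKK
KKKKK
KKKKK
KKKKK
KBKKK

Answer: 35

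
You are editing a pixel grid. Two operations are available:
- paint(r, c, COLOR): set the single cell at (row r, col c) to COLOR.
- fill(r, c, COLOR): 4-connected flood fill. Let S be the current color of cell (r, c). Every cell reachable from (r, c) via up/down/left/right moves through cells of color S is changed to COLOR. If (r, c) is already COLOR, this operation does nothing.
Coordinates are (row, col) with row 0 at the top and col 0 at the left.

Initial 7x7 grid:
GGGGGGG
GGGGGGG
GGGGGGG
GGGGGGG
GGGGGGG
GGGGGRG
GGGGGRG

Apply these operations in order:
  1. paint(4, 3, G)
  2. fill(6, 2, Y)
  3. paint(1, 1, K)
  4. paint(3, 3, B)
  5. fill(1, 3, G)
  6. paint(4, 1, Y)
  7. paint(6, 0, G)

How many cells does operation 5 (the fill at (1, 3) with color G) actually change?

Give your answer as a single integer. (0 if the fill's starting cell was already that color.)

After op 1 paint(4,3,G):
GGGGGGG
GGGGGGG
GGGGGGG
GGGGGGG
GGGGGGG
GGGGGRG
GGGGGRG
After op 2 fill(6,2,Y) [47 cells changed]:
YYYYYYY
YYYYYYY
YYYYYYY
YYYYYYY
YYYYYYY
YYYYYRY
YYYYYRY
After op 3 paint(1,1,K):
YYYYYYY
YKYYYYY
YYYYYYY
YYYYYYY
YYYYYYY
YYYYYRY
YYYYYRY
After op 4 paint(3,3,B):
YYYYYYY
YKYYYYY
YYYYYYY
YYYBYYY
YYYYYYY
YYYYYRY
YYYYYRY
After op 5 fill(1,3,G) [45 cells changed]:
GGGGGGG
GKGGGGG
GGGGGGG
GGGBGGG
GGGGGGG
GGGGGRG
GGGGGRG

Answer: 45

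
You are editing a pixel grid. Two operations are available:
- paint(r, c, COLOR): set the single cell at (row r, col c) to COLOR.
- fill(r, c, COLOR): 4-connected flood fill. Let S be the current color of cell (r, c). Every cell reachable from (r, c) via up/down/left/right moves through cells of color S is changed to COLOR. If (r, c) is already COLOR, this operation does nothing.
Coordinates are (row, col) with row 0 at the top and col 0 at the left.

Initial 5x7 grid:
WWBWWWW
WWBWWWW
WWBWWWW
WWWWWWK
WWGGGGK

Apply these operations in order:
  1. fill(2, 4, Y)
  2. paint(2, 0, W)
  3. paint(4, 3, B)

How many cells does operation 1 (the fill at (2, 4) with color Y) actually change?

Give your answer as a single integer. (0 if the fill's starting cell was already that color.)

After op 1 fill(2,4,Y) [26 cells changed]:
YYBYYYY
YYBYYYY
YYBYYYY
YYYYYYK
YYGGGGK

Answer: 26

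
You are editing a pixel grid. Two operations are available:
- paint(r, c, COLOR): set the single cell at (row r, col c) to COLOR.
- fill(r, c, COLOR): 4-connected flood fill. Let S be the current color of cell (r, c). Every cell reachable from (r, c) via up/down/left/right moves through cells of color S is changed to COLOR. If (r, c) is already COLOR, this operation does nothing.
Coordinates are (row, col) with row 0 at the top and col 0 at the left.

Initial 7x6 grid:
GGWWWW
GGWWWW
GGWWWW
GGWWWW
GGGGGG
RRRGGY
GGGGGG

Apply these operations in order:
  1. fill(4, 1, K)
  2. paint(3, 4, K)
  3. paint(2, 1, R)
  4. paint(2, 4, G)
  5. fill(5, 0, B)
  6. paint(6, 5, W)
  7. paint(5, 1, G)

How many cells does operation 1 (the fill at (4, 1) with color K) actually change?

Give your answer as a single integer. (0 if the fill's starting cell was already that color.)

After op 1 fill(4,1,K) [22 cells changed]:
KKWWWW
KKWWWW
KKWWWW
KKWWWW
KKKKKK
RRRKKY
KKKKKK

Answer: 22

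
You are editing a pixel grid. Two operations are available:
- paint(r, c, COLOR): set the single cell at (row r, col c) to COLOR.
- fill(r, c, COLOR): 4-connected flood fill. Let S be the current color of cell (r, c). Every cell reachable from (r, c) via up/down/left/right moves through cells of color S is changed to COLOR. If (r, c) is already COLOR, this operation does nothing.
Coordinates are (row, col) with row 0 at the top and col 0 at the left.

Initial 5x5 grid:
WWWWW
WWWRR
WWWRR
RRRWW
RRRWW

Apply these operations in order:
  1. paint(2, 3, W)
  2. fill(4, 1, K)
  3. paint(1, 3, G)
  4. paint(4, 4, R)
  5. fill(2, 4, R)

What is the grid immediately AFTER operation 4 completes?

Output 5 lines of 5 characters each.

After op 1 paint(2,3,W):
WWWWW
WWWRR
WWWWR
RRRWW
RRRWW
After op 2 fill(4,1,K) [6 cells changed]:
WWWWW
WWWRR
WWWWR
KKKWW
KKKWW
After op 3 paint(1,3,G):
WWWWW
WWWGR
WWWWR
KKKWW
KKKWW
After op 4 paint(4,4,R):
WWWWW
WWWGR
WWWWR
KKKWW
KKKWR

Answer: WWWWW
WWWGR
WWWWR
KKKWW
KKKWR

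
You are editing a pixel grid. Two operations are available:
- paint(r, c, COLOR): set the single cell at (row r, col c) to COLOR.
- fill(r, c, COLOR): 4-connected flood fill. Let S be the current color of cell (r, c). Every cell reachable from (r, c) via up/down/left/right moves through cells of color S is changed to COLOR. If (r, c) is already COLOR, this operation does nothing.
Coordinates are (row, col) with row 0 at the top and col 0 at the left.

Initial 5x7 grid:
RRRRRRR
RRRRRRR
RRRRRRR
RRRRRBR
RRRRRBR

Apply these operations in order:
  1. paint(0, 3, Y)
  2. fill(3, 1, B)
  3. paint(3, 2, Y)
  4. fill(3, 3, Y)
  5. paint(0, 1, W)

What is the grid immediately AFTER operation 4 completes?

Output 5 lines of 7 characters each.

Answer: YYYYYYY
YYYYYYY
YYYYYYY
YYYYYYY
YYYYYYY

Derivation:
After op 1 paint(0,3,Y):
RRRYRRR
RRRRRRR
RRRRRRR
RRRRRBR
RRRRRBR
After op 2 fill(3,1,B) [32 cells changed]:
BBBYBBB
BBBBBBB
BBBBBBB
BBBBBBB
BBBBBBB
After op 3 paint(3,2,Y):
BBBYBBB
BBBBBBB
BBBBBBB
BBYBBBB
BBBBBBB
After op 4 fill(3,3,Y) [33 cells changed]:
YYYYYYY
YYYYYYY
YYYYYYY
YYYYYYY
YYYYYYY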